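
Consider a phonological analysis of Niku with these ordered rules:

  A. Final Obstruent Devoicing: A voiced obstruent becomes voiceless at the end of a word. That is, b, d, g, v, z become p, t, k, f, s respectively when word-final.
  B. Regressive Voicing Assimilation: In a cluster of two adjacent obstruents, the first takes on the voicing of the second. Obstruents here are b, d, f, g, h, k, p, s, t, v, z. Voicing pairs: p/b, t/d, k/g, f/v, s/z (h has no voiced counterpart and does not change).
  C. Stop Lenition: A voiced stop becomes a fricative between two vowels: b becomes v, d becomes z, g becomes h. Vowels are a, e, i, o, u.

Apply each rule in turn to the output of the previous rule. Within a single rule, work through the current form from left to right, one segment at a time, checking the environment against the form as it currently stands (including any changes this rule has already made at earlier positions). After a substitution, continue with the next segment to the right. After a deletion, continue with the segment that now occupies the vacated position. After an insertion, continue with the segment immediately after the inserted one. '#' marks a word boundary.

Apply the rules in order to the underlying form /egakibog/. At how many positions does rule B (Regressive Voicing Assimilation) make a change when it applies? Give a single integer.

0

A Final Obstruent Devoicing: [egakibog] → [egakibok]
B Regressive Voicing Assimilation: no change — [egakibok]
C Stop Lenition: [egakibok] → [ehakivok]
Rule B changed 0 position(s).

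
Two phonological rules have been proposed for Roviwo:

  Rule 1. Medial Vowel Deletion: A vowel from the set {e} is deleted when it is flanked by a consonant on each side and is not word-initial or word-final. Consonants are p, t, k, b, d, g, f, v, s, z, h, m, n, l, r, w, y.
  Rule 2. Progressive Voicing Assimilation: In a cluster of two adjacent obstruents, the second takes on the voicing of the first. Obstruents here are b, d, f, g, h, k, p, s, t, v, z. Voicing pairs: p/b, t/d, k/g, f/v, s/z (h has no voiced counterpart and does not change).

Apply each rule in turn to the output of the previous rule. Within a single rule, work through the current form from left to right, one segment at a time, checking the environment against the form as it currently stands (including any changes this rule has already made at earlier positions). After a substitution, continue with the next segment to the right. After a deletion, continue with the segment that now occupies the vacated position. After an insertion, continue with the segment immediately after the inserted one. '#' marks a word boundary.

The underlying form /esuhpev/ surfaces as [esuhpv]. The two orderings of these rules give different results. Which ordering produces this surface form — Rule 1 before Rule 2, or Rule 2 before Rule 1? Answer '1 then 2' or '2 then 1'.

2 then 1

Order 1 then 2:
  1 Medial Vowel Deletion: [esuhpev] → [esuhpv]
  2 Progressive Voicing Assimilation: [esuhpv] → [esuhpf]
  result: [esuhpf]
Order 2 then 1:
  2 Progressive Voicing Assimilation: no change — [esuhpev]
  1 Medial Vowel Deletion: [esuhpev] → [esuhpv]
  result: [esuhpv]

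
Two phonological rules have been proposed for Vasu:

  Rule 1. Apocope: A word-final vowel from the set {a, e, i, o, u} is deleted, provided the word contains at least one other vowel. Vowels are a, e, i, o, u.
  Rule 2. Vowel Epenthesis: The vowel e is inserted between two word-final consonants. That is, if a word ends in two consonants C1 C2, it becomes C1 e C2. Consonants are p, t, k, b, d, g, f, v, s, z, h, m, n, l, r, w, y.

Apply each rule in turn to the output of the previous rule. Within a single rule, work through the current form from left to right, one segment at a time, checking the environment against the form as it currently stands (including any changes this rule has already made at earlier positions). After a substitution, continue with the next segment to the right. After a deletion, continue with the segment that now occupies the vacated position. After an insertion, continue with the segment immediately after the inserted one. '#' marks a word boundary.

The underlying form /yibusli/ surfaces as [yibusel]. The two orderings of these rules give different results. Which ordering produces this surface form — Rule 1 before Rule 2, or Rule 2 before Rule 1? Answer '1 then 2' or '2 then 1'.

1 then 2

Order 1 then 2:
  1 Apocope: [yibusli] → [yibusl]
  2 Vowel Epenthesis: [yibusl] → [yibusel]
  result: [yibusel]
Order 2 then 1:
  2 Vowel Epenthesis: no change — [yibusli]
  1 Apocope: [yibusli] → [yibusl]
  result: [yibusl]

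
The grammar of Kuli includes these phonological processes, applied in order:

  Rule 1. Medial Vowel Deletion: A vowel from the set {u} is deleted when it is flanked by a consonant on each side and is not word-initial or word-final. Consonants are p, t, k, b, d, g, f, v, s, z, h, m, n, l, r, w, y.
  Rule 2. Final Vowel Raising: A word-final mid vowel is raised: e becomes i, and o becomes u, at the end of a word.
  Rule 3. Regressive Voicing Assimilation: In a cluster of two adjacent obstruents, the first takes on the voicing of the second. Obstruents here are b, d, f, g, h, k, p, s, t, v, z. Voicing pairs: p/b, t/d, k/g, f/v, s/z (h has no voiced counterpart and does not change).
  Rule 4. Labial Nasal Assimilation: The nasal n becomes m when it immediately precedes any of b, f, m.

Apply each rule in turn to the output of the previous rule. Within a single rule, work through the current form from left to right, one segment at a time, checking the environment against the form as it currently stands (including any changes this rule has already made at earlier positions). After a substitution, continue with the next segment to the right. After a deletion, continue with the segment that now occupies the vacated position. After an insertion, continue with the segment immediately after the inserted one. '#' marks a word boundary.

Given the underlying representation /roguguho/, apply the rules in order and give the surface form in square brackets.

[rogkhu]

Rule 1 Medial Vowel Deletion: [roguguho] → [roggho]
Rule 2 Final Vowel Raising: [roggho] → [rogghu]
Rule 3 Regressive Voicing Assimilation: [rogghu] → [rogkhu]
Rule 4 Labial Nasal Assimilation: no change — [rogkhu]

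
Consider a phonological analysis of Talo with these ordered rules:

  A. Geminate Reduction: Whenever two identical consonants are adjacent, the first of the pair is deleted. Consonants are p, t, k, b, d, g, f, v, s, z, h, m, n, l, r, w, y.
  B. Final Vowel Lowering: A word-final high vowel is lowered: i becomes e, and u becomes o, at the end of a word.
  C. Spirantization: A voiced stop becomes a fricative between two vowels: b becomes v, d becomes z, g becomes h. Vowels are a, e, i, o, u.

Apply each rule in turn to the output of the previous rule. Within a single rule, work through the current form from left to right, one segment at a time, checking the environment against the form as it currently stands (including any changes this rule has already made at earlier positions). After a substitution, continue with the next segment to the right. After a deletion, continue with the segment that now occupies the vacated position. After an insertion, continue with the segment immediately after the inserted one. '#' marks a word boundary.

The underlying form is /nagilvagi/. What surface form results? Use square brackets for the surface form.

A Geminate Reduction: no change — [nagilvagi]
B Final Vowel Lowering: [nagilvagi] → [nagilvage]
C Spirantization: [nagilvage] → [nahilvahe]

[nahilvahe]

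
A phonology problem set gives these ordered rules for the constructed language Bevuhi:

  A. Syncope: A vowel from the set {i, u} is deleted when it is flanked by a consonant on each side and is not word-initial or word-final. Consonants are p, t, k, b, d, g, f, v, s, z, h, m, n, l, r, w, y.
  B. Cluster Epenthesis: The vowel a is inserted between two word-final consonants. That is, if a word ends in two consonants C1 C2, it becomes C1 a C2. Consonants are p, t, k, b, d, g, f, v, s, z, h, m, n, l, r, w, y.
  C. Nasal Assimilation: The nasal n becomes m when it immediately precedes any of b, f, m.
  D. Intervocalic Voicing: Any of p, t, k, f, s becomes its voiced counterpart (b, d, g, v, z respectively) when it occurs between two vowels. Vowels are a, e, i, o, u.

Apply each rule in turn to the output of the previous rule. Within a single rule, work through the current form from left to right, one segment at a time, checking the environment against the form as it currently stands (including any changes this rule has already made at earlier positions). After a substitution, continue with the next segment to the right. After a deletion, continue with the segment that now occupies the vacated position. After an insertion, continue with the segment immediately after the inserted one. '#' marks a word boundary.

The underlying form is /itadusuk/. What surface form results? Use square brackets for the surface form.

[idadsak]

A Syncope: [itadusuk] → [itadsk]
B Cluster Epenthesis: [itadsk] → [itadsak]
C Nasal Assimilation: no change — [itadsak]
D Intervocalic Voicing: [itadsak] → [idadsak]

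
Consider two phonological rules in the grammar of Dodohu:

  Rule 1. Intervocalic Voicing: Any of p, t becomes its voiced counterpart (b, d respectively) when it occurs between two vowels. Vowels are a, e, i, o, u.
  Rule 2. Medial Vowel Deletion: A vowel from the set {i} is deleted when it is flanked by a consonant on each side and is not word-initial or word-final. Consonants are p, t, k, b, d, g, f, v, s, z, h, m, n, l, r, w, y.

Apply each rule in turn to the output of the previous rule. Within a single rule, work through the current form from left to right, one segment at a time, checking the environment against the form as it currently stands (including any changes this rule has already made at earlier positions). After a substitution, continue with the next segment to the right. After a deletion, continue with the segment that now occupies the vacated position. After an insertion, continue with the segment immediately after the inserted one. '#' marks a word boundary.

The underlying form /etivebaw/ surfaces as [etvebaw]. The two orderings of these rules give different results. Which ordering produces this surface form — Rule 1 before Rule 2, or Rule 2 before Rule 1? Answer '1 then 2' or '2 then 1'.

2 then 1

Order 1 then 2:
  1 Intervocalic Voicing: [etivebaw] → [edivebaw]
  2 Medial Vowel Deletion: [edivebaw] → [edvebaw]
  result: [edvebaw]
Order 2 then 1:
  2 Medial Vowel Deletion: [etivebaw] → [etvebaw]
  1 Intervocalic Voicing: no change — [etvebaw]
  result: [etvebaw]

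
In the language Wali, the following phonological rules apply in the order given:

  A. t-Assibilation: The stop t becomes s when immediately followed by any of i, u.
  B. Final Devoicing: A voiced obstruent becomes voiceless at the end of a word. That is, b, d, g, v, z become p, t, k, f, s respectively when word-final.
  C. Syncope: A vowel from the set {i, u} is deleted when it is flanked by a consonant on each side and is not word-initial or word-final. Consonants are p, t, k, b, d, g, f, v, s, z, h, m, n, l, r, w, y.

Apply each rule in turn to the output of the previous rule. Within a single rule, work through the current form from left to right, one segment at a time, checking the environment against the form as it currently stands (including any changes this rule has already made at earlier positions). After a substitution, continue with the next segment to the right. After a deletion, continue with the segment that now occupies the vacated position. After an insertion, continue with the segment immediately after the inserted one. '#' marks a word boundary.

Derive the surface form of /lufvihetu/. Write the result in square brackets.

A t-Assibilation: [lufvihetu] → [lufvihesu]
B Final Devoicing: no change — [lufvihesu]
C Syncope: [lufvihesu] → [lfvhesu]

[lfvhesu]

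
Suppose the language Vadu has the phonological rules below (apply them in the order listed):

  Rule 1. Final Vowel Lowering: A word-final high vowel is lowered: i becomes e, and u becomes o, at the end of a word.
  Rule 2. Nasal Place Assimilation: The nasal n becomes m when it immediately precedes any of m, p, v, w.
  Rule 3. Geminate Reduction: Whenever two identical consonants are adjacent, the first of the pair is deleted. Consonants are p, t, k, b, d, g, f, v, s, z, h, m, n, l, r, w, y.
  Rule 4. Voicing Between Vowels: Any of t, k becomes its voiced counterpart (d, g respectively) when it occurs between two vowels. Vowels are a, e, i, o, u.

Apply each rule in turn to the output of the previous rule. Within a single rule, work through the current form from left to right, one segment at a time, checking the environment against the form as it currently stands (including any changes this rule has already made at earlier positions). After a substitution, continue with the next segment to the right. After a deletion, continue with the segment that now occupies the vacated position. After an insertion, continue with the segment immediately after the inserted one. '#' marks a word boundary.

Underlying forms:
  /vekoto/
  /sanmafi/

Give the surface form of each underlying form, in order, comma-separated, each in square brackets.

/vekoto/:
  Rule 1 Final Vowel Lowering: no change — [vekoto]
  Rule 2 Nasal Place Assimilation: no change — [vekoto]
  Rule 3 Geminate Reduction: no change — [vekoto]
  Rule 4 Voicing Between Vowels: [vekoto] → [vegodo]
/sanmafi/:
  Rule 1 Final Vowel Lowering: [sanmafi] → [sanmafe]
  Rule 2 Nasal Place Assimilation: [sanmafe] → [sammafe]
  Rule 3 Geminate Reduction: [sammafe] → [samafe]
  Rule 4 Voicing Between Vowels: no change — [samafe]

[vegodo], [samafe]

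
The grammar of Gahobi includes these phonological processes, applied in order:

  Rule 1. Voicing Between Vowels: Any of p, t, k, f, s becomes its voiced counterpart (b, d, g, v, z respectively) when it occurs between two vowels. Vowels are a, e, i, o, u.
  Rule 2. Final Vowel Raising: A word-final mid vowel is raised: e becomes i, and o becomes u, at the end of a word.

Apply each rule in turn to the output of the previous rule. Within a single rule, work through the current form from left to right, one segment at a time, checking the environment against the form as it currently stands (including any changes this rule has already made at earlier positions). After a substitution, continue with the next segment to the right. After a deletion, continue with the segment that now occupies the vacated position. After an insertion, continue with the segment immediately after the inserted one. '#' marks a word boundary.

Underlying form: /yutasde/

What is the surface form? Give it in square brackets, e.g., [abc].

Rule 1 Voicing Between Vowels: [yutasde] → [yudasde]
Rule 2 Final Vowel Raising: [yudasde] → [yudasdi]

[yudasdi]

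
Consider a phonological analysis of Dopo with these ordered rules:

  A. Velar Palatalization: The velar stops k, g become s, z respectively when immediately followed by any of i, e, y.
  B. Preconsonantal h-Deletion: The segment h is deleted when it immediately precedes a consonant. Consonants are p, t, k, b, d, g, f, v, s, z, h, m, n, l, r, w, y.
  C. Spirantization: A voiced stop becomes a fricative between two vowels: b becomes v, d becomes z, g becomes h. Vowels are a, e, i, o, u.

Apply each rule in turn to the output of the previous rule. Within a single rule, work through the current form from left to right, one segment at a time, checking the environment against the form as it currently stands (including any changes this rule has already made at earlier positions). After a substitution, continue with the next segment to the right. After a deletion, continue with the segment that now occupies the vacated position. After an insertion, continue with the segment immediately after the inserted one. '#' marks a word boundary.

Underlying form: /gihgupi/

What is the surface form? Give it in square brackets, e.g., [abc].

A Velar Palatalization: [gihgupi] → [zihgupi]
B Preconsonantal h-Deletion: [zihgupi] → [zigupi]
C Spirantization: [zigupi] → [zihupi]

[zihupi]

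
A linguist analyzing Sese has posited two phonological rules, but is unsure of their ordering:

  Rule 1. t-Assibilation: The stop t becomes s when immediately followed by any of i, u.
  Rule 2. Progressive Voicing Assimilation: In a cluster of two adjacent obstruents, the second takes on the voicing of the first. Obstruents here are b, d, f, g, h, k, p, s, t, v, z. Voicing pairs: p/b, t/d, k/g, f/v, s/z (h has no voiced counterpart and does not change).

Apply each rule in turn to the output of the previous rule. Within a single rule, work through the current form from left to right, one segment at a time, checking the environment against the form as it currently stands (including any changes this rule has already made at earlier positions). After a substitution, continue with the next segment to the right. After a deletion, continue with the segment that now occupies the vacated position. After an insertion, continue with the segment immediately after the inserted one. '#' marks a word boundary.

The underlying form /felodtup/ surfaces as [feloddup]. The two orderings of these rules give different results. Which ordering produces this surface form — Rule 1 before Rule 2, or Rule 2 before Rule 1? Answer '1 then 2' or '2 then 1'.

2 then 1

Order 1 then 2:
  1 t-Assibilation: [felodtup] → [felodsup]
  2 Progressive Voicing Assimilation: [felodsup] → [felodzup]
  result: [felodzup]
Order 2 then 1:
  2 Progressive Voicing Assimilation: [felodtup] → [feloddup]
  1 t-Assibilation: no change — [feloddup]
  result: [feloddup]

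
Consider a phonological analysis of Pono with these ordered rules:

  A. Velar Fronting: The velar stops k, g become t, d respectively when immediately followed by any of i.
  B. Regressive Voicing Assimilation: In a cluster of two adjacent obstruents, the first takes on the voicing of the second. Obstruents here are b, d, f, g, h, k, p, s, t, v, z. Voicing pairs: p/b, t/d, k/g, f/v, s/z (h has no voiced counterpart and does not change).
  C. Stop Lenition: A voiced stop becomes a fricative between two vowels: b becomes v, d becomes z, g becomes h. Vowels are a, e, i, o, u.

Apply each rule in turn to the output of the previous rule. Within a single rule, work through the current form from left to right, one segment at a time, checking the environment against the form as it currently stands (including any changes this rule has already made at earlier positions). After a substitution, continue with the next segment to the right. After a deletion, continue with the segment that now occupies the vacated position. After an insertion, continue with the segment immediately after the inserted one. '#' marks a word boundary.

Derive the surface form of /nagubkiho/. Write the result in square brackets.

[nahuptiho]

A Velar Fronting: [nagubkiho] → [nagubtiho]
B Regressive Voicing Assimilation: [nagubtiho] → [naguptiho]
C Stop Lenition: [naguptiho] → [nahuptiho]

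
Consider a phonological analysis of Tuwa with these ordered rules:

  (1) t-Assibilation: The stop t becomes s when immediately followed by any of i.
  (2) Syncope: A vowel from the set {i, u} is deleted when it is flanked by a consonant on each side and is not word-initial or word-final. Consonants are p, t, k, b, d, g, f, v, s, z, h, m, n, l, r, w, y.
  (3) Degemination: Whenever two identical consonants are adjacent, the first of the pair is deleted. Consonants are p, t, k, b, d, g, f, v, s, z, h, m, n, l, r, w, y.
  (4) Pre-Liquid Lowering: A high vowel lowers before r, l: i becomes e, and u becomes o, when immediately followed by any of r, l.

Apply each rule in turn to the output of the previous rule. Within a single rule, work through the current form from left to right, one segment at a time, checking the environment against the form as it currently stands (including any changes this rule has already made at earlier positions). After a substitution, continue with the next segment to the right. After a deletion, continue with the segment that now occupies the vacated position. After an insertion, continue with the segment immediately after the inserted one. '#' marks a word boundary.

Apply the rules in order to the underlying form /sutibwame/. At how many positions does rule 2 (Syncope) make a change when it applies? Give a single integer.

(1) t-Assibilation: [sutibwame] → [susibwame]
(2) Syncope: [susibwame] → [ssbwame]
(3) Degemination: [ssbwame] → [sbwame]
(4) Pre-Liquid Lowering: no change — [sbwame]
Rule 2 changed 2 position(s).

2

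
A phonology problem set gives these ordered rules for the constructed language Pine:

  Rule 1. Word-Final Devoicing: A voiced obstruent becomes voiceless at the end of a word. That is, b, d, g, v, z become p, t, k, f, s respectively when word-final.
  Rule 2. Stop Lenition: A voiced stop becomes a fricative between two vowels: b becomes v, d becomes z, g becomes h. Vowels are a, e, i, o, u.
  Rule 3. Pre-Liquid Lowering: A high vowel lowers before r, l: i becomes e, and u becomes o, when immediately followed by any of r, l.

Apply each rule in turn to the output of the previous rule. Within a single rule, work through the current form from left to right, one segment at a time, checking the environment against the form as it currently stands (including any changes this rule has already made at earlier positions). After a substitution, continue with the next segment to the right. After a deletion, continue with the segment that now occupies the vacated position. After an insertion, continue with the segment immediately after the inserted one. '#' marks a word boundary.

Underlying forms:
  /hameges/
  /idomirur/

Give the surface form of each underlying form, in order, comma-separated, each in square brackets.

/hameges/:
  Rule 1 Word-Final Devoicing: no change — [hameges]
  Rule 2 Stop Lenition: [hameges] → [hamehes]
  Rule 3 Pre-Liquid Lowering: no change — [hamehes]
/idomirur/:
  Rule 1 Word-Final Devoicing: no change — [idomirur]
  Rule 2 Stop Lenition: [idomirur] → [izomirur]
  Rule 3 Pre-Liquid Lowering: [izomirur] → [izomeror]

[hamehes], [izomeror]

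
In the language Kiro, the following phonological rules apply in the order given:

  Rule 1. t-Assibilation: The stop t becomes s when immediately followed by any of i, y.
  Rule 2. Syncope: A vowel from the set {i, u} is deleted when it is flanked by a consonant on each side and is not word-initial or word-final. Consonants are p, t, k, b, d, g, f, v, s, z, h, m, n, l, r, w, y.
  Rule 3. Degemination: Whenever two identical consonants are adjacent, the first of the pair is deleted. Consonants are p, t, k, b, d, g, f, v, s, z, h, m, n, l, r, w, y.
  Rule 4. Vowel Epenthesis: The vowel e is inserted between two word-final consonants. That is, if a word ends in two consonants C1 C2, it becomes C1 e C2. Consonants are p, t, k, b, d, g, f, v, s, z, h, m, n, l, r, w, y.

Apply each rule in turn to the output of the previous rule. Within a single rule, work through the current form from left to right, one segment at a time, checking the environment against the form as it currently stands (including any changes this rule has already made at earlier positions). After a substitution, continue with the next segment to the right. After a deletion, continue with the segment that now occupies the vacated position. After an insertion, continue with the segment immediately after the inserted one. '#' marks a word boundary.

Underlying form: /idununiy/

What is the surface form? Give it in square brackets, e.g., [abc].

Rule 1 t-Assibilation: no change — [idununiy]
Rule 2 Syncope: [idununiy] → [idnny]
Rule 3 Degemination: [idnny] → [idny]
Rule 4 Vowel Epenthesis: [idny] → [idney]

[idney]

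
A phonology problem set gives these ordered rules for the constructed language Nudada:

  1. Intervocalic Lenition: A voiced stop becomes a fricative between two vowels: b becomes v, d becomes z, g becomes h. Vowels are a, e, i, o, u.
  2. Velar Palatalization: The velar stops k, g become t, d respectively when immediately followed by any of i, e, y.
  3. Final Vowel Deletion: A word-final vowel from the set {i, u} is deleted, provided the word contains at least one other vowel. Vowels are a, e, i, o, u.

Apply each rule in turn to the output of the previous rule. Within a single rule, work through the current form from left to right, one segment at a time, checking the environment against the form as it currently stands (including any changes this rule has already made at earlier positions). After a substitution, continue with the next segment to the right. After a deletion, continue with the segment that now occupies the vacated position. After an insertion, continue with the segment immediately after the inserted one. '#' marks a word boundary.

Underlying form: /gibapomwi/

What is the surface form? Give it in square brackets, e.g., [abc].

[divapomw]

1 Intervocalic Lenition: [gibapomwi] → [givapomwi]
2 Velar Palatalization: [givapomwi] → [divapomwi]
3 Final Vowel Deletion: [divapomwi] → [divapomw]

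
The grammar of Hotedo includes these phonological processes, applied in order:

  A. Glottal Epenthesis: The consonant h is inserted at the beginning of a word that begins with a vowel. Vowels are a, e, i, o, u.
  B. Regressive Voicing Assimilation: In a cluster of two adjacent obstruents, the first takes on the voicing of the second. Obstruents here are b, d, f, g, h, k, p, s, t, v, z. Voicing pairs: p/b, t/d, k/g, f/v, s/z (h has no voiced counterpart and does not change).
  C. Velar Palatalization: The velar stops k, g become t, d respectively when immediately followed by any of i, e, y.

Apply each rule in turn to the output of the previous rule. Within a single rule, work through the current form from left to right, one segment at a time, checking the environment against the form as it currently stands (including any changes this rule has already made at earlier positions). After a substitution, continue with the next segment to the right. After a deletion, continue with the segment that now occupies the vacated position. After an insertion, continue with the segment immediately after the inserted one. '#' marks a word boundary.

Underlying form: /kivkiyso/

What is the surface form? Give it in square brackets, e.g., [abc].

[tiftiyso]

A Glottal Epenthesis: no change — [kivkiyso]
B Regressive Voicing Assimilation: [kivkiyso] → [kifkiyso]
C Velar Palatalization: [kifkiyso] → [tiftiyso]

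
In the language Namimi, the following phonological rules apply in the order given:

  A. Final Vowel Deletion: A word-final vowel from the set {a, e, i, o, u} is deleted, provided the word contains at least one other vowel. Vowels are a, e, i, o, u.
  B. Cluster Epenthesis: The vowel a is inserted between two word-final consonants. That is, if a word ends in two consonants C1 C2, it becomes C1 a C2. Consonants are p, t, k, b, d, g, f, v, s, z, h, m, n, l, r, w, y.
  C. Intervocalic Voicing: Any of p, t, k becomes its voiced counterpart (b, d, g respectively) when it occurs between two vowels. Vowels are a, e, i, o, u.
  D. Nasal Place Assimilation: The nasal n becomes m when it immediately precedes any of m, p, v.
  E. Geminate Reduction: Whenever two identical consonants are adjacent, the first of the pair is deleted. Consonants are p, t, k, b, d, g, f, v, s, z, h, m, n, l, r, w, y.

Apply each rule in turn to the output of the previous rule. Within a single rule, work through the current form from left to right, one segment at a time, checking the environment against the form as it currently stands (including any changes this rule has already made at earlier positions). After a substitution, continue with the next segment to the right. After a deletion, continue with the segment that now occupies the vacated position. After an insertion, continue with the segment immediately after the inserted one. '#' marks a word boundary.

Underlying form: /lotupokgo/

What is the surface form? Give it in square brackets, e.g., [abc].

A Final Vowel Deletion: [lotupokgo] → [lotupokg]
B Cluster Epenthesis: [lotupokg] → [lotupokag]
C Intervocalic Voicing: [lotupokag] → [lodubogag]
D Nasal Place Assimilation: no change — [lodubogag]
E Geminate Reduction: no change — [lodubogag]

[lodubogag]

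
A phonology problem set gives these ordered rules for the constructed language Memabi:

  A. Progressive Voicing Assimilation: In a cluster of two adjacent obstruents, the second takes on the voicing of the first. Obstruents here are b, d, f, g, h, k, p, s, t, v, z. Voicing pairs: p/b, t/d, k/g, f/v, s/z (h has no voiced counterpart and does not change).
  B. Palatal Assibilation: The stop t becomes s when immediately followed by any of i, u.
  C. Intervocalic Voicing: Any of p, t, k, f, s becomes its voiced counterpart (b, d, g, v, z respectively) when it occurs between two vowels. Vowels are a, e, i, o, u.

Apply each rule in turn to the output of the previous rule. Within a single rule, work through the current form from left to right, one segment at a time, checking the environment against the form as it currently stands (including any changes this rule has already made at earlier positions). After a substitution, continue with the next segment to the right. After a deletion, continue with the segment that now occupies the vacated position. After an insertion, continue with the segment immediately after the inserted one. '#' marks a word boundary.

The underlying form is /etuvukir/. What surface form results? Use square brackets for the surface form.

A Progressive Voicing Assimilation: no change — [etuvukir]
B Palatal Assibilation: [etuvukir] → [esuvukir]
C Intervocalic Voicing: [esuvukir] → [ezuvugir]

[ezuvugir]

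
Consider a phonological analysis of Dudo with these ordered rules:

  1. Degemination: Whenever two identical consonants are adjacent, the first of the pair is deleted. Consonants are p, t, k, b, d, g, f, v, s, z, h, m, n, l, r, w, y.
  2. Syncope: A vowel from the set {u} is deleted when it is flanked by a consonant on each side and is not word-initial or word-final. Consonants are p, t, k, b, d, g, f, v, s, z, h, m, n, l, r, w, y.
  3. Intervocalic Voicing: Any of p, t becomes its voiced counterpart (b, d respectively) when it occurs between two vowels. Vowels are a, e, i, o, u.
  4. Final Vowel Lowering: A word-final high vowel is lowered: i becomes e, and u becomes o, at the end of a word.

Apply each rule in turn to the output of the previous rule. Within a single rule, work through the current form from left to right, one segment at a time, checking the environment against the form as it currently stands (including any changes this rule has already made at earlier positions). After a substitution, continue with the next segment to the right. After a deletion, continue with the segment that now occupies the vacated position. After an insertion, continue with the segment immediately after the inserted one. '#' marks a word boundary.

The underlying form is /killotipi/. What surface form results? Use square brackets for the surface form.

1 Degemination: [killotipi] → [kilotipi]
2 Syncope: no change — [kilotipi]
3 Intervocalic Voicing: [kilotipi] → [kilodibi]
4 Final Vowel Lowering: [kilodibi] → [kilodibe]

[kilodibe]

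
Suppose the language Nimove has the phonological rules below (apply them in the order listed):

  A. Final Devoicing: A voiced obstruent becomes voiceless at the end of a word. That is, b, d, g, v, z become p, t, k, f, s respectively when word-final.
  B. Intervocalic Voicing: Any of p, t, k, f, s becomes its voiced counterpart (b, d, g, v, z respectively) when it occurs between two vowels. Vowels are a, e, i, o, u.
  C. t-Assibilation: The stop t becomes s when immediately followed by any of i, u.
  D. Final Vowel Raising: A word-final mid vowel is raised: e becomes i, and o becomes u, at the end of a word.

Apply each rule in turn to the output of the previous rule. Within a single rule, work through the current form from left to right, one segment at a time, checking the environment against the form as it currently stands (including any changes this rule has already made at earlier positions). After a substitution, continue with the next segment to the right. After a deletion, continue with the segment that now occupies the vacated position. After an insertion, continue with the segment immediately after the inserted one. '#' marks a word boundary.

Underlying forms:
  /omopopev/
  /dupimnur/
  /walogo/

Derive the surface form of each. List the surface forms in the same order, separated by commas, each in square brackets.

/omopopev/:
  A Final Devoicing: [omopopev] → [omopopef]
  B Intervocalic Voicing: [omopopef] → [omobobef]
  C t-Assibilation: no change — [omobobef]
  D Final Vowel Raising: no change — [omobobef]
/dupimnur/:
  A Final Devoicing: no change — [dupimnur]
  B Intervocalic Voicing: [dupimnur] → [dubimnur]
  C t-Assibilation: no change — [dubimnur]
  D Final Vowel Raising: no change — [dubimnur]
/walogo/:
  A Final Devoicing: no change — [walogo]
  B Intervocalic Voicing: no change — [walogo]
  C t-Assibilation: no change — [walogo]
  D Final Vowel Raising: [walogo] → [walogu]

[omobobef], [dubimnur], [walogu]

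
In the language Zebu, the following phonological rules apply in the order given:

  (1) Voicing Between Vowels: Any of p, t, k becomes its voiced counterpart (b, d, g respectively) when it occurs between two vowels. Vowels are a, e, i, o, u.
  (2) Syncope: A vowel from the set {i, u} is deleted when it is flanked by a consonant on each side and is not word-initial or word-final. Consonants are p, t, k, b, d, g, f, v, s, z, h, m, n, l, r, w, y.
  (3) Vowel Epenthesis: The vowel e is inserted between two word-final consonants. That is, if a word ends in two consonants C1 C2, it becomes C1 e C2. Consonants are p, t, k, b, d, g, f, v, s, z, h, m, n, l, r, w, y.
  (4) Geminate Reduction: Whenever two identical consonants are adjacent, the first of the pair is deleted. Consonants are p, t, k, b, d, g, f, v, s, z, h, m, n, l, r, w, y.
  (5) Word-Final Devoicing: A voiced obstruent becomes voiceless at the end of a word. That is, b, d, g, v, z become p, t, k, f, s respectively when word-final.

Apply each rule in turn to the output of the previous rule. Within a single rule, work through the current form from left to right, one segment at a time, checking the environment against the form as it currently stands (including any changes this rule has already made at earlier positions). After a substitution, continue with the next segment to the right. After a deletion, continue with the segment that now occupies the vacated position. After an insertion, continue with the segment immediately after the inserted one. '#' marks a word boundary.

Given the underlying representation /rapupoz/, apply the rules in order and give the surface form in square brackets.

[rabos]

(1) Voicing Between Vowels: [rapupoz] → [rabuboz]
(2) Syncope: [rabuboz] → [rabboz]
(3) Vowel Epenthesis: no change — [rabboz]
(4) Geminate Reduction: [rabboz] → [raboz]
(5) Word-Final Devoicing: [raboz] → [rabos]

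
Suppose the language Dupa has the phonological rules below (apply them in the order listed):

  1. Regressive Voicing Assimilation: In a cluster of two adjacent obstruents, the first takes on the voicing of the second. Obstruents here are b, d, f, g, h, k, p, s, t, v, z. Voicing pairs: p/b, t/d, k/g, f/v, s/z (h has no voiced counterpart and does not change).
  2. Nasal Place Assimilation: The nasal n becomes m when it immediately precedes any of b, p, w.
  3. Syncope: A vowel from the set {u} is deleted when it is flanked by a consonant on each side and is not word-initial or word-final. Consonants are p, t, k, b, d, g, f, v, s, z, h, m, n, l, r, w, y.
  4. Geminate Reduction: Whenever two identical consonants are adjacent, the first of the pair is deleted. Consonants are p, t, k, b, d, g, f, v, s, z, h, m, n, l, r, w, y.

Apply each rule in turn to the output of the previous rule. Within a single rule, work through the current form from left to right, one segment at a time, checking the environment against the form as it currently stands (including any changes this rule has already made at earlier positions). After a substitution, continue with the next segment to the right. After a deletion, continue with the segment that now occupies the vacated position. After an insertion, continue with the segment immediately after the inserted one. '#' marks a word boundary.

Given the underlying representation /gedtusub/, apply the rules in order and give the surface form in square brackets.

1 Regressive Voicing Assimilation: [gedtusub] → [gettusub]
2 Nasal Place Assimilation: no change — [gettusub]
3 Syncope: [gettusub] → [gettsb]
4 Geminate Reduction: [gettsb] → [getsb]

[getsb]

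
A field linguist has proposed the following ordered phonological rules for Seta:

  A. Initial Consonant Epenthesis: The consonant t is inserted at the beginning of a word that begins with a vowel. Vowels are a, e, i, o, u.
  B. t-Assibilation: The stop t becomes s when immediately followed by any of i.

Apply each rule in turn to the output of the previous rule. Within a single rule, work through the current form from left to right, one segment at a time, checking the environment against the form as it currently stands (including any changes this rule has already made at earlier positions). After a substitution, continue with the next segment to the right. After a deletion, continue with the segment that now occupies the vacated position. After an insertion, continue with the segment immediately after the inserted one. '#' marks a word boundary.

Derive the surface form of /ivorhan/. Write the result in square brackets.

[sivorhan]

A Initial Consonant Epenthesis: [ivorhan] → [tivorhan]
B t-Assibilation: [tivorhan] → [sivorhan]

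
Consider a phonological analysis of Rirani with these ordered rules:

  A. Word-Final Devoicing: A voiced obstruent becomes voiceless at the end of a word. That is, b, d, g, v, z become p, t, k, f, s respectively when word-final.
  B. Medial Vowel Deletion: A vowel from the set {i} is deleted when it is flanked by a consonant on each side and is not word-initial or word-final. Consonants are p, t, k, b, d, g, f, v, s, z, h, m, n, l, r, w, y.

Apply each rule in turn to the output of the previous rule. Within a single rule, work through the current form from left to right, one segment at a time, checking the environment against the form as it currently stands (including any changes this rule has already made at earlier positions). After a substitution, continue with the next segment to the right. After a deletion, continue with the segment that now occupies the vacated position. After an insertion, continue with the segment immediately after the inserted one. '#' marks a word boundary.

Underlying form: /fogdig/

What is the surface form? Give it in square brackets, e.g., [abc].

A Word-Final Devoicing: [fogdig] → [fogdik]
B Medial Vowel Deletion: [fogdik] → [fogdk]

[fogdk]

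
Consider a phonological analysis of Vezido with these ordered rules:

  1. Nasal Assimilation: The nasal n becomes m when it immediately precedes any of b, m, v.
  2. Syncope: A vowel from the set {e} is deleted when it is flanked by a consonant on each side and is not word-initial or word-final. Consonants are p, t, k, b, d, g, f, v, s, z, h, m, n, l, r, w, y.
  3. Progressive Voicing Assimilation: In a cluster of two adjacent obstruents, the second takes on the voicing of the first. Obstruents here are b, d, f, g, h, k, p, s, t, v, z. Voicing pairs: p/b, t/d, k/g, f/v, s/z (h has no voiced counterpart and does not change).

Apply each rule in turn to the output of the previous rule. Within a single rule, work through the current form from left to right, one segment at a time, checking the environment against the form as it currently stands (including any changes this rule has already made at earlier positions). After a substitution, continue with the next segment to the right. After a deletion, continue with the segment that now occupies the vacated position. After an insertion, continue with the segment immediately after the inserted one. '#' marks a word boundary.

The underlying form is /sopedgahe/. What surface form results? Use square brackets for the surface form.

1 Nasal Assimilation: no change — [sopedgahe]
2 Syncope: [sopedgahe] → [sopdgahe]
3 Progressive Voicing Assimilation: [sopdgahe] → [soptkahe]

[soptkahe]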